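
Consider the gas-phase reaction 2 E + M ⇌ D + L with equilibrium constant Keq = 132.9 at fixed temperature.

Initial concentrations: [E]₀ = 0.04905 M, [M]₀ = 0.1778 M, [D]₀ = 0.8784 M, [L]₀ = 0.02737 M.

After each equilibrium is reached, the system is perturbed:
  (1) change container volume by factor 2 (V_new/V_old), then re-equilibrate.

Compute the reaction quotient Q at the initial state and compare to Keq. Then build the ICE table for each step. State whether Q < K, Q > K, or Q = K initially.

Q₀ = 56.2 vs Keq = 132.9 ⇒ Q<K, forward
Step 1:
                   E          M          D          L
  I          0.04905     0.1778     0.8784    0.02737
  C         -0.01282  -0.006412   0.006412   0.006412
  E          0.03623     0.1714     0.8848    0.03378
  solve Keq expr → x = 0.006412; check Q = 132.9
Then change container volume by factor 2 (V_new/V_old).
Step 2:
                   E          M          D          L
  I          0.01811    0.08569     0.4424    0.01689
  C         0.005086   0.002543  -0.002543  -0.002543
  E           0.0232    0.08824     0.4399    0.01435
  solve Keq expr → x = -0.002543; check Q = 132.9

Q₀ = 56.2; Q < K (proceeds forward)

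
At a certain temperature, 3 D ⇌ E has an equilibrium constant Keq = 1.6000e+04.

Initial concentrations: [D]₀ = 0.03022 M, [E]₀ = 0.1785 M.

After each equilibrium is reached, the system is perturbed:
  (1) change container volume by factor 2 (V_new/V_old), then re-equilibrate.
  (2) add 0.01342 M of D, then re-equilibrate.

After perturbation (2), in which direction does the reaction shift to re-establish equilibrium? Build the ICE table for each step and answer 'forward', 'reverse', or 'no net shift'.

Direction: forward

Q₀ = 6468 vs Keq = 1.6000e+04 ⇒ Q<K, forward
Step 1:
                   D          E
  Initial    0.03022     0.1785
  Change   -0.007768   0.002589
  Equil      0.02245     0.1811
  solve Keq expr → x = 0.002589; check Q = 1.6000e+04
Then change container volume by factor 2 (V_new/V_old).
Step 2:
                   D          E
  Initial    0.01123    0.09054
  Change    0.006452  -0.002151
  Equil      0.01768    0.08839
  solve Keq expr → x = -0.002151; check Q = 1.6000e+04
Then add 0.01342 M of D.
Step 3:
                   D          E
  Initial     0.0311    0.08839
  Change    -0.01313   0.004378
  Equil      0.01797    0.09277
  solve Keq expr → x = 0.004378; check Q = 1.6000e+04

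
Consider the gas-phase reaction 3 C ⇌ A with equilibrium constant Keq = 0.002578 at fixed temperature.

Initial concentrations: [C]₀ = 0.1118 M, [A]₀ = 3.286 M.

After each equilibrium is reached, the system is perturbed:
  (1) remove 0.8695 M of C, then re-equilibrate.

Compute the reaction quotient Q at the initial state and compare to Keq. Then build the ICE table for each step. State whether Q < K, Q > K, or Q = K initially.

Q₀ = 2351 vs Keq = 0.002578 ⇒ Q>K, reverse
Step 1:
                  C         A
  init       0.1118     3.286
  Δ           7.035    -2.345
  eq          7.147     0.941
  solve Keq expr → x = -2.345; check Q = 0.002578
Then remove 0.8695 M of C.
Step 2:
                  C         A
  init        6.277     0.941
  Δ           0.459    -0.153
  eq          6.736     0.788
  solve Keq expr → x = -0.153; check Q = 0.002578

Q₀ = 2351; Q > K (proceeds reverse)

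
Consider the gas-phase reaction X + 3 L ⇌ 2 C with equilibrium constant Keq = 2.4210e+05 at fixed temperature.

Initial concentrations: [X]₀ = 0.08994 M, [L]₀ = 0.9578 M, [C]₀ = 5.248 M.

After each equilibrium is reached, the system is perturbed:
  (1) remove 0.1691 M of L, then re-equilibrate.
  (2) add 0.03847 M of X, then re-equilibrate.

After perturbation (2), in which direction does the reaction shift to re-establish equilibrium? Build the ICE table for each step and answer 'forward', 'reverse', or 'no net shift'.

Direction: forward

Q₀ = 348.5 vs Keq = 2.4210e+05 ⇒ Q<K, forward
Step 1:
                   X          L          C
  Initial    0.08994     0.9578      5.248
  Change    -0.08957    -0.2687     0.1791
  Equil   3.7180e-04     0.6891      5.427
  solve Keq expr → x = 0.08957; check Q = 2.4210e+05
Then remove 0.1691 M of L.
Step 2:
                   X          L          C
  Initial 3.7180e-04       0.52      5.427
  Change  4.8592e-04   0.001458 -9.7184e-04
  Equil   8.5772e-04     0.5215      5.426
  solve Keq expr → x = -4.8592e-04; check Q = 2.4210e+05
Then add 0.03847 M of X.
Step 3:
                   X          L          C
  Initial    0.03933     0.5215      5.426
  Change     -0.0375    -0.1125      0.075
  Equil     0.001828      0.409      5.501
  solve Keq expr → x = 0.0375; check Q = 2.4210e+05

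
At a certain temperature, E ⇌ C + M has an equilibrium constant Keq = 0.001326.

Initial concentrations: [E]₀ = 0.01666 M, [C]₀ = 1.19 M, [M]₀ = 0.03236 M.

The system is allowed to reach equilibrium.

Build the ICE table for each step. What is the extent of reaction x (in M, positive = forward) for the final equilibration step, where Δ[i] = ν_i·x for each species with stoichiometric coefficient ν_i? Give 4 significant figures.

Q₀ = 2.311 vs Keq = 0.001326 ⇒ Q>K, reverse
Step 1:
                   E          C          M
  init       0.01666       1.19    0.03236
  Δ           0.0323    -0.0323    -0.0323
  eq         0.04896      1.158 5.6082e-05
  solve Keq expr → x = -0.0323; check Q = 0.001326

x = -0.0323 M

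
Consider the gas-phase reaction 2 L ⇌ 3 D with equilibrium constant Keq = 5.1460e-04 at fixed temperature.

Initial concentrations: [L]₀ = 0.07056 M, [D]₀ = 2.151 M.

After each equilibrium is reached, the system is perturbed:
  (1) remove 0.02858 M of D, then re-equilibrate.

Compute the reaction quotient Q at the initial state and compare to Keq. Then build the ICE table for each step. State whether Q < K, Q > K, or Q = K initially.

Q₀ = 1999; Q > K (proceeds reverse)

Q₀ = 1999 vs Keq = 5.1460e-04 ⇒ Q>K, reverse
Step 1:
                    L           D
  init        0.07056       2.151
  Δ             1.366      -2.049
  eq            1.437       0.102
  solve Keq expr → x = -0.683; check Q = 5.1460e-04
Then remove 0.02858 M of D.
Step 2:
                    L           D
  init          1.437     0.07344
  Δ          -0.01847      0.0277
  eq            1.418      0.1011
  solve Keq expr → x = 0.009235; check Q = 5.1460e-04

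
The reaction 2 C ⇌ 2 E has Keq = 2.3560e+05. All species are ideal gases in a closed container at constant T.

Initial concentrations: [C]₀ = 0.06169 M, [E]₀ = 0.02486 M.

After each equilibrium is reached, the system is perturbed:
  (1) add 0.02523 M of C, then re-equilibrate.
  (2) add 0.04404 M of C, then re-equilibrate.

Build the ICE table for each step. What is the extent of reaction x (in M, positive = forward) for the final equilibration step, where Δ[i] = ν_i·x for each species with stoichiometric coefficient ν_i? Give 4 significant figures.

Q₀ = 0.1624 vs Keq = 2.3560e+05 ⇒ Q<K, forward
Step 1:
                   C          E
  I          0.06169    0.02486
  C         -0.06151    0.06151
  E       1.7794e-04    0.08637
  solve Keq expr → x = 0.03076; check Q = 2.3560e+05
Then add 0.02523 M of C.
Step 2:
                   C          E
  I          0.02541    0.08637
  C         -0.02518    0.02518
  E       2.2982e-04     0.1116
  solve Keq expr → x = 0.01259; check Q = 2.3560e+05
Then add 0.04404 M of C.
Step 3:
                   C          E
  I          0.04427     0.1116
  C         -0.04395    0.04395
  E       3.2036e-04     0.1555
  solve Keq expr → x = 0.02197; check Q = 2.3560e+05

x = 0.02197 M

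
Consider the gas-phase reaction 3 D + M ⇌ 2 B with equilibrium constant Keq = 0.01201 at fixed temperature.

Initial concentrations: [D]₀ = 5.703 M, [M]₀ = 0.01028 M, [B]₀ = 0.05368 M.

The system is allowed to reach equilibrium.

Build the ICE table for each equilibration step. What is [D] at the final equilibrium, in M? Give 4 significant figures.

Q₀ = 0.001511 vs Keq = 0.01201 ⇒ Q<K, forward
Step 1:
                   D          M          B
  Initial      5.703    0.01028    0.05368
  Change    -0.02419  -0.008064    0.01613
  Equil        5.679   0.002216    0.06981
  solve Keq expr → x = 0.008064; check Q = 0.01201

[D]_eq = 5.679 M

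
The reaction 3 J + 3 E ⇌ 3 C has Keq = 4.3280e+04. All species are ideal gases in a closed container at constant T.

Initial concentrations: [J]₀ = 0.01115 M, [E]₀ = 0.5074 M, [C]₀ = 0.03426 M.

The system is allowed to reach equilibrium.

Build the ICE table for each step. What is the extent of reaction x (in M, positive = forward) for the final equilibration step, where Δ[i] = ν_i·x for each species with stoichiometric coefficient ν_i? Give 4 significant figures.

x = 0.002899 M

Q₀ = 222.1 vs Keq = 4.3280e+04 ⇒ Q<K, forward
Step 1:
                   J          E          C
  I          0.01115     0.5074    0.03426
  C        -0.008697  -0.008697   0.008697
  E         0.002453     0.4987    0.04296
  solve Keq expr → x = 0.002899; check Q = 4.3280e+04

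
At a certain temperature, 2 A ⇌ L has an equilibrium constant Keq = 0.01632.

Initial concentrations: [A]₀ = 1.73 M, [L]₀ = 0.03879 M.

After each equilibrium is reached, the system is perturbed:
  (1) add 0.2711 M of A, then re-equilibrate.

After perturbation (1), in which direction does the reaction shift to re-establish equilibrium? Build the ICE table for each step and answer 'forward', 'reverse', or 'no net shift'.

Q₀ = 0.01296 vs Keq = 0.01632 ⇒ Q<K, forward
Step 1:
                   A          L
  I             1.73    0.03879
  C         -0.01808   0.009039
  E            1.712    0.04783
  solve Keq expr → x = 0.009039; check Q = 0.01632
Then add 0.2711 M of A.
Step 2:
                   A          L
  I            1.983    0.04783
  C         -0.02897    0.01449
  E            1.954    0.06231
  solve Keq expr → x = 0.01449; check Q = 0.01632

Direction: forward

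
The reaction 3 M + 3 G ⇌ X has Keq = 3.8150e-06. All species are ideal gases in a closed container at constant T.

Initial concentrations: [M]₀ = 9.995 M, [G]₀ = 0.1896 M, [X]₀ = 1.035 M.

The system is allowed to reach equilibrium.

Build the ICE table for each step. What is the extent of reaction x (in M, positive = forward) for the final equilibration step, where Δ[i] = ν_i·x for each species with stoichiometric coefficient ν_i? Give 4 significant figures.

Q₀ = 0.1521 vs Keq = 3.8150e-06 ⇒ Q>K, reverse
Step 1:
                  M         G         X
  init        9.995    0.1896     1.035
  Δ           2.605     2.605   -0.8684
  eq           12.6     2.795    0.1666
  solve Keq expr → x = -0.8684; check Q = 3.8150e-06

x = -0.8684 M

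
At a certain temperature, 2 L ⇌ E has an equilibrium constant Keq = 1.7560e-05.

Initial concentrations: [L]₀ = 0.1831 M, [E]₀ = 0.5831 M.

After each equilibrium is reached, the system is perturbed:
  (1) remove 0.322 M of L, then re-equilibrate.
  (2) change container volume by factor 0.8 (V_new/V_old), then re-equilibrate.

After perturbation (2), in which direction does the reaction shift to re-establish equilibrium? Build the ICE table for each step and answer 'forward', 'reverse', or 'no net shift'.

Q₀ = 17.39 vs Keq = 1.7560e-05 ⇒ Q>K, reverse
Step 1:
                    L           E
  Initial      0.1831      0.5831
  Change        1.166     -0.5831
  Equil         1.349  3.1967e-05
  solve Keq expr → x = -0.5831; check Q = 1.7560e-05
Then remove 0.322 M of L.
Step 2:
                    L           E
  Initial       1.027  3.1967e-05
  Change   2.6873e-05 -1.3436e-05
  Equil         1.027  1.8531e-05
  solve Keq expr → x = -1.3436e-05; check Q = 1.7560e-05
Then change container volume by factor 0.8 (V_new/V_old).
Step 3:
                    L           E
  Initial       1.284  2.3163e-05
  Change  -1.1581e-05  5.7903e-06
  Equil         1.284  2.8953e-05
  solve Keq expr → x = 5.7903e-06; check Q = 1.7560e-05

Direction: forward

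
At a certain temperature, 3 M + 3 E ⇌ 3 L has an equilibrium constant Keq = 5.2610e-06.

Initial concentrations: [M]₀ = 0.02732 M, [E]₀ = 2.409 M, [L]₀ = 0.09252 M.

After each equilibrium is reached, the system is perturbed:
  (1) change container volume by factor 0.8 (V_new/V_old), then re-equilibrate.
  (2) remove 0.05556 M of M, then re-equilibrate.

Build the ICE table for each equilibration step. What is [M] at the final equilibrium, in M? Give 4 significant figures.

Q₀ = 2.778 vs Keq = 5.2610e-06 ⇒ Q>K, reverse
Step 1:
                    M           E           L
  init        0.02732       2.409     0.09252
  Δ           0.08753     0.08753    -0.08753
  eq           0.1149       2.497    0.004987
  solve Keq expr → x = -0.02918; check Q = 5.2610e-06
Then change container volume by factor 0.8 (V_new/V_old).
Step 2:
                    M           E           L
  init         0.1436       3.121    0.006234
  Δ         -0.001475   -0.001475    0.001475
  eq           0.1421       3.119    0.007708
  solve Keq expr → x = 4.9158e-04; check Q = 5.2610e-06
Then remove 0.05556 M of M.
Step 3:
                    M           E           L
  init        0.08653       3.119    0.007708
  Δ          0.002855    0.002855   -0.002855
  eq          0.08939       3.122    0.004854
  solve Keq expr → x = -9.5160e-04; check Q = 5.2610e-06

[M]_eq = 0.08939 M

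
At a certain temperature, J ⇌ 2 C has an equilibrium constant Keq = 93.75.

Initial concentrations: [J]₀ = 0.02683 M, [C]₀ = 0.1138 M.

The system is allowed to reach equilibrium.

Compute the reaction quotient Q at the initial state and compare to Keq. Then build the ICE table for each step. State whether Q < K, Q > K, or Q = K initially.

Q₀ = 0.4827 vs Keq = 93.75 ⇒ Q<K, forward
Step 1:
                    J           C
  Initial     0.02683      0.1138
  Change     -0.02653     0.05307
  Equil    2.9701e-04      0.1669
  solve Keq expr → x = 0.02653; check Q = 93.75

Q₀ = 0.4827; Q < K (proceeds forward)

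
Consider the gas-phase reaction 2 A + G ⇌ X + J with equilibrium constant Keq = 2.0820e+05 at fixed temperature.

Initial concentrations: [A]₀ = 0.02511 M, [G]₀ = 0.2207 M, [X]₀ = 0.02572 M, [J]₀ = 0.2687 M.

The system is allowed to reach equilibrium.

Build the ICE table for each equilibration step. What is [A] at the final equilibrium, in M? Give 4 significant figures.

Q₀ = 49.66 vs Keq = 2.0820e+05 ⇒ Q<K, forward
Step 1:
                   A          G          X          J
  I          0.02511     0.2207    0.02572     0.2687
  C         -0.02461   -0.01231    0.01231    0.01231
  E       4.9627e-04     0.2084    0.03803      0.281
  solve Keq expr → x = 0.01231; check Q = 2.0820e+05

[A]_eq = 4.9627e-04 M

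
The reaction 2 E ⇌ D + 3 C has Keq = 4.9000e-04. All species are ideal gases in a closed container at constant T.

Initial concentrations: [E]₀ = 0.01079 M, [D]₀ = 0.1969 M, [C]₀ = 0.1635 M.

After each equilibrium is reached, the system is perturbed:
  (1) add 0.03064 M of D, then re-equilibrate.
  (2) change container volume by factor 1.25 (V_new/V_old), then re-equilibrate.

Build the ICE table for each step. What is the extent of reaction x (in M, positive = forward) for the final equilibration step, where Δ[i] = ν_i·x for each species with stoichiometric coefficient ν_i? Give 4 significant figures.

Q₀ = 7.392 vs Keq = 4.9000e-04 ⇒ Q>K, reverse
Step 1:
                   E          D          C
  I          0.01079     0.1969     0.1635
  C            0.088     -0.044     -0.132
  E          0.09879     0.1529    0.03151
  solve Keq expr → x = -0.044; check Q = 4.9000e-04
Then add 0.03064 M of D.
Step 2:
                   E          D          C
  I          0.09879     0.1835    0.03151
  C         0.001078 -5.3881e-04  -0.001616
  E          0.09986      0.183    0.02989
  solve Keq expr → x = -5.3881e-04; check Q = 4.9000e-04
Then change container volume by factor 1.25 (V_new/V_old).
Step 3:
                   E          D          C
  I          0.07989     0.1464    0.02391
  C        -0.002175   0.001087   0.003262
  E          0.07772     0.1475    0.02717
  solve Keq expr → x = 0.001087; check Q = 4.9000e-04

x = 0.001087 M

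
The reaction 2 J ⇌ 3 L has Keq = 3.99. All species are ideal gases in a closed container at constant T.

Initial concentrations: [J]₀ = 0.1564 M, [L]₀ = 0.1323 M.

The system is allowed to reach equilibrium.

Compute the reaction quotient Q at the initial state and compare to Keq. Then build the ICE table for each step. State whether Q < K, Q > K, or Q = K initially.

Q₀ = 0.09467; Q < K (proceeds forward)

Q₀ = 0.09467 vs Keq = 3.99 ⇒ Q<K, forward
Step 1:
                   J          L
  Initial     0.1564     0.1323
  Change    -0.08824     0.1324
  Equil      0.06816     0.2647
  solve Keq expr → x = 0.04412; check Q = 3.99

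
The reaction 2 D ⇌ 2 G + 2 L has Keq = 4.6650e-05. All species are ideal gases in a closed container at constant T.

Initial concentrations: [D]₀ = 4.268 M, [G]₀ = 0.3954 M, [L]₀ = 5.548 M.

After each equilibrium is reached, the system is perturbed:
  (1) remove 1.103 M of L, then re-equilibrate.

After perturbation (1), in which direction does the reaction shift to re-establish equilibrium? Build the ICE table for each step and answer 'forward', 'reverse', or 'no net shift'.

Direction: forward

Q₀ = 0.2642 vs Keq = 4.6650e-05 ⇒ Q>K, reverse
Step 1:
                    D           G           L
  I             4.268      0.3954       5.548
  C            0.3892     -0.3892     -0.3892
  E             4.657    0.006166       5.159
  solve Keq expr → x = -0.1946; check Q = 4.6650e-05
Then remove 1.103 M of L.
Step 2:
                    D           G           L
  I             4.657    0.006166       4.056
  C         -0.001671    0.001671    0.001671
  E             4.656    0.007837       4.057
  solve Keq expr → x = 8.3544e-04; check Q = 4.6650e-05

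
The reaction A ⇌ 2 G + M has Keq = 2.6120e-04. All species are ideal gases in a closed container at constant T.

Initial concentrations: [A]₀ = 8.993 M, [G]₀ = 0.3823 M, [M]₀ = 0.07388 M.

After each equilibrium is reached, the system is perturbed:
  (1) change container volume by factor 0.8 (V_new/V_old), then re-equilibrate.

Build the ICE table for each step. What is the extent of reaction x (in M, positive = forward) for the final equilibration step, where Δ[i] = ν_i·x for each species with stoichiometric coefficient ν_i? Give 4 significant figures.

x = -0.009909 M

Q₀ = 0.001201 vs Keq = 2.6120e-04 ⇒ Q>K, reverse
Step 1:
                  A         G         M
  init        8.993    0.3823   0.07388
  Δ          0.0459   -0.0918   -0.0459
  eq          9.039    0.2905   0.02798
  solve Keq expr → x = -0.0459; check Q = 2.6120e-04
Then change container volume by factor 0.8 (V_new/V_old).
Step 2:
                  A         G         M
  init         11.3    0.3631   0.03497
  Δ        0.009909  -0.01982 -0.009909
  eq          11.31    0.3433   0.02506
  solve Keq expr → x = -0.009909; check Q = 2.6120e-04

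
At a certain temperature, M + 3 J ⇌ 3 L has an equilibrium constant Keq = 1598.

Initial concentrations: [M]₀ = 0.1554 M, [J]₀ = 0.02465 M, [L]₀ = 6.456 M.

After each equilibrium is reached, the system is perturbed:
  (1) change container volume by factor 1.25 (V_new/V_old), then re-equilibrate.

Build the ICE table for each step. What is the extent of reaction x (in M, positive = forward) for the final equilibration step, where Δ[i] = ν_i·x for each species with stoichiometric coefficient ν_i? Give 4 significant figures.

x = -0.01055 M

Q₀ = 1.1561e+08 vs Keq = 1598 ⇒ Q>K, reverse
Step 1:
                  M         J         L
  I          0.1554   0.02465     6.456
  C          0.2207     0.662    -0.662
  E          0.3761    0.6866     5.794
  solve Keq expr → x = -0.2207; check Q = 1598
Then change container volume by factor 1.25 (V_new/V_old).
Step 2:
                  M         J         L
  I          0.3008    0.5493     4.635
  C         0.01055   0.03166  -0.03166
  E          0.3114    0.5809     4.604
  solve Keq expr → x = -0.01055; check Q = 1598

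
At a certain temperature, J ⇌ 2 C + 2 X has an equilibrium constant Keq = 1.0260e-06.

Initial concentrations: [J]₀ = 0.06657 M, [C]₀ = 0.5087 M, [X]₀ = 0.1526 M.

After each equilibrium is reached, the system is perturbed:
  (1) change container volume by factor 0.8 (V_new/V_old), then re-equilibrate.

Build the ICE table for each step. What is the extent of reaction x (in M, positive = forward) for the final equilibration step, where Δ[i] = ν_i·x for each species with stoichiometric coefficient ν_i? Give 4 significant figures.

x = -1.8956e-04 M

Q₀ = 0.09052 vs Keq = 1.0260e-06 ⇒ Q>K, reverse
Step 1:
                  J         C         X
  init      0.06657    0.5087    0.1526
  Δ         0.07577   -0.1515   -0.1515
  eq         0.1423    0.3572   0.00107
  solve Keq expr → x = -0.07577; check Q = 1.0260e-06
Then change container volume by factor 0.8 (V_new/V_old).
Step 2:
                  J         C         X
  init       0.1779    0.4465  0.001337
  Δ       1.8956e-04 -3.7911e-04 -3.7911e-04
  eq         0.1781    0.4461 9.5830e-04
  solve Keq expr → x = -1.8956e-04; check Q = 1.0260e-06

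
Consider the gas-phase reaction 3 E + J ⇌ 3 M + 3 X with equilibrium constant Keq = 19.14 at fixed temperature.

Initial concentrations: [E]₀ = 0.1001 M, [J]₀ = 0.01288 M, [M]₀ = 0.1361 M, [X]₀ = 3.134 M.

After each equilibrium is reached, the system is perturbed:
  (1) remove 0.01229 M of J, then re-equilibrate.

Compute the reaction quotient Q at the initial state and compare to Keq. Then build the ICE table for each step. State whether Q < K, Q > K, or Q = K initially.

Q₀ = 6007; Q > K (proceeds reverse)

Q₀ = 6007 vs Keq = 19.14 ⇒ Q>K, reverse
Step 1:
                  E         J         M         X
  Initial    0.1001   0.01288    0.1361     3.134
  Change    0.08161    0.0272  -0.08161  -0.08161
  Equil      0.1817   0.04008   0.05449     3.052
  solve Keq expr → x = -0.0272; check Q = 19.14
Then remove 0.01229 M of J.
Step 2:
                  E         J         M         X
  Initial    0.1817   0.02779   0.05449     3.052
  Change   0.004242  0.001414 -0.004242 -0.004242
  Equil      0.1859   0.02921   0.05025     3.048
  solve Keq expr → x = -0.001414; check Q = 19.14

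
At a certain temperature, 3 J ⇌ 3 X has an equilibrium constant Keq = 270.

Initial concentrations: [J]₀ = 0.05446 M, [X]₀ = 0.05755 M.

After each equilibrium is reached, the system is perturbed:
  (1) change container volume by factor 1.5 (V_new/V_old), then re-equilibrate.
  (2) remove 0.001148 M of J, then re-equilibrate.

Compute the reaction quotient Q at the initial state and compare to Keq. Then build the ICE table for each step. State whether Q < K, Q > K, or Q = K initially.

Q₀ = 1.18; Q < K (proceeds forward)

Q₀ = 1.18 vs Keq = 270 ⇒ Q<K, forward
Step 1:
                    J           X
  I           0.05446     0.05755
  C          -0.03945     0.03945
  E           0.01501       0.097
  solve Keq expr → x = 0.01315; check Q = 270
Then change container volume by factor 1.5 (V_new/V_old).
Step 2:
                    J           X
  I           0.01001     0.06467
  C                 0           0
  E           0.01001     0.06467
  solve Keq expr → x = 0; check Q = 270
Then remove 0.001148 M of J.
Step 3:
                    J           X
  I          0.008857     0.06467
  C        9.9418e-04 -9.9418e-04
  E          0.009852     0.06367
  solve Keq expr → x = -3.3139e-04; check Q = 270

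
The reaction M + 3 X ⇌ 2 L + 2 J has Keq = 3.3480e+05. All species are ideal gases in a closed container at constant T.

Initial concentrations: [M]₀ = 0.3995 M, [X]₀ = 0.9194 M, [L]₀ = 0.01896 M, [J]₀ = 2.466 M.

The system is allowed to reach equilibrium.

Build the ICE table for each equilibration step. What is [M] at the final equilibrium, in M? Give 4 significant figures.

[M]_eq = 0.1081 M

Q₀ = 0.007041 vs Keq = 3.3480e+05 ⇒ Q<K, forward
Step 1:
                   M          X          L          J
  I           0.3995     0.9194    0.01896      2.466
  C          -0.2914    -0.8741     0.5827     0.5827
  E           0.1081     0.0453     0.6017      3.049
  solve Keq expr → x = 0.2914; check Q = 3.3480e+05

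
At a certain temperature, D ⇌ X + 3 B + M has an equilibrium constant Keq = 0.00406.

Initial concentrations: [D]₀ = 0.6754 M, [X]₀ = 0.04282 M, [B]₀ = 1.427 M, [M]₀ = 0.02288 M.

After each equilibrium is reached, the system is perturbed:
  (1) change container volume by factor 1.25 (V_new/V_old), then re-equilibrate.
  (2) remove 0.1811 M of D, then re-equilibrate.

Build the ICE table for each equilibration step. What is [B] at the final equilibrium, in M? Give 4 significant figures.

Q₀ = 0.004215 vs Keq = 0.00406 ⇒ Q>K, reverse
Step 1:
                   D          X          B          M
  Initial     0.6754    0.04282      1.427    0.02288
  Change  4.9694e-04 -4.9694e-04  -0.001491 -4.9694e-04
  Equil       0.6759    0.04232      1.426    0.02238
  solve Keq expr → x = -4.9694e-04; check Q = 0.00406
Then change container volume by factor 1.25 (V_new/V_old).
Step 2:
                   D          X          B          M
  Initial     0.5407    0.03386       1.14    0.01791
  Change     -0.0114     0.0114    0.03419     0.0114
  Equil       0.5293    0.04525      1.175     0.0293
  solve Keq expr → x = 0.0114; check Q = 0.00406
Then remove 0.1811 M of D.
Step 3:
                   D          X          B          M
  Initial     0.3482    0.04525      1.175     0.0293
  Change    0.005797  -0.005797   -0.01739  -0.005797
  Equil        0.354    0.03946      1.157    0.02351
  solve Keq expr → x = -0.005797; check Q = 0.00406

[B]_eq = 1.157 M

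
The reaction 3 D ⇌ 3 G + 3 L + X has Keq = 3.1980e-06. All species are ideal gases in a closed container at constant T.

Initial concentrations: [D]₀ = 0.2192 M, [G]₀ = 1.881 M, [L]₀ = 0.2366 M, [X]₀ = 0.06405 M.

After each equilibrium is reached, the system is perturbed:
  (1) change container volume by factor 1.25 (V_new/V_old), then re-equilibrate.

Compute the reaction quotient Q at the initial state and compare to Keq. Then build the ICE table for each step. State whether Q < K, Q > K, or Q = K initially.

Q₀ = 0.5361 vs Keq = 3.1980e-06 ⇒ Q>K, reverse
Step 1:
                    D           G           L           X
  Initial      0.2192       1.881      0.2366     0.06405
  Change       0.1907     -0.1907     -0.1907    -0.06358
  Equil        0.4099        1.69     0.04587  4.7273e-04
  solve Keq expr → x = -0.06358; check Q = 3.1980e-06
Then change container volume by factor 1.25 (V_new/V_old).
Step 2:
                    D           G           L           X
  Initial      0.3279       1.352     0.03669  3.7818e-04
  Change     -0.00132     0.00132     0.00132  4.3988e-04
  Equil        0.3266       1.354     0.03801  8.1806e-04
  solve Keq expr → x = 4.3988e-04; check Q = 3.1980e-06

Q₀ = 0.5361; Q > K (proceeds reverse)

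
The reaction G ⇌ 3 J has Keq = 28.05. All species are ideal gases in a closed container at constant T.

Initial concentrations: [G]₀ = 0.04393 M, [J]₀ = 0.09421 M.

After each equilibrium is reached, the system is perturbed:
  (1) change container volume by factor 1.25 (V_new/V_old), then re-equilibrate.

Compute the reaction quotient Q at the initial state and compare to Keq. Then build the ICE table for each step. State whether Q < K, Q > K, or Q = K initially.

Q₀ = 0.01903 vs Keq = 28.05 ⇒ Q<K, forward
Step 1:
                   G          J
  Initial    0.04393    0.09421
  Change    -0.04353     0.1306
  Equil   4.0492e-04     0.2248
  solve Keq expr → x = 0.04353; check Q = 28.05
Then change container volume by factor 1.25 (V_new/V_old).
Step 2:
                   G          J
  Initial 3.2394e-04     0.1798
  Change  -1.1542e-04 3.4625e-04
  Equil   2.0852e-04     0.1802
  solve Keq expr → x = 1.1542e-04; check Q = 28.05

Q₀ = 0.01903; Q < K (proceeds forward)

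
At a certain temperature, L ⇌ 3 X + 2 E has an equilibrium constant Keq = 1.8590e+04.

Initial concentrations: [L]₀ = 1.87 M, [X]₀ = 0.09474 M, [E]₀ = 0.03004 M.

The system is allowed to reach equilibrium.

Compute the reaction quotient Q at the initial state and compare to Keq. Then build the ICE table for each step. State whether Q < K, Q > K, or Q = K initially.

Q₀ = 4.1035e-07 vs Keq = 1.8590e+04 ⇒ Q<K, forward
Step 1:
                   L          X          E
  I             1.87    0.09474    0.03004
  C           -1.764      5.291      3.527
  E           0.1063      5.386      3.557
  solve Keq expr → x = 1.764; check Q = 1.8590e+04

Q₀ = 4.1035e-07; Q < K (proceeds forward)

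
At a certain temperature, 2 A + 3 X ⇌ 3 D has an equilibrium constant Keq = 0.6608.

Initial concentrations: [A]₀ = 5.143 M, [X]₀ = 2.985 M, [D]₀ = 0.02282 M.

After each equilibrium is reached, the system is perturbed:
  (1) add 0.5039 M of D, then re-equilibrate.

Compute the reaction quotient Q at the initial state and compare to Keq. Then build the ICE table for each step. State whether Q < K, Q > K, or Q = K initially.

Q₀ = 1.6892e-08 vs Keq = 0.6608 ⇒ Q<K, forward
Step 1:
                    A           X           D
  init          5.143       2.985     0.02282
  Δ            -1.347      -2.021       2.021
  eq            3.796      0.9642       2.044
  solve Keq expr → x = 0.6736; check Q = 0.6608
Then add 0.5039 M of D.
Step 2:
                    A           X           D
  init          3.796      0.9642       2.548
  Δ           0.09897      0.1485     -0.1485
  eq            3.895       1.113       2.399
  solve Keq expr → x = -0.04948; check Q = 0.6608

Q₀ = 1.6892e-08; Q < K (proceeds forward)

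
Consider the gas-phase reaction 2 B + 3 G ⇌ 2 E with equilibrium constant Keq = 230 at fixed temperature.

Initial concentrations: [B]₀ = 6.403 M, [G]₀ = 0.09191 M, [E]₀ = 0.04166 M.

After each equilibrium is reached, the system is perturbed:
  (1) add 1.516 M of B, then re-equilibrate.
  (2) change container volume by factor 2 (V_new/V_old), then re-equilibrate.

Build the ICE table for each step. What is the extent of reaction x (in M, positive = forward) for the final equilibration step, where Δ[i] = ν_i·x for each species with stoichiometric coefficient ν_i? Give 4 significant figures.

x = -0.001344 M

Q₀ = 0.05452 vs Keq = 230 ⇒ Q<K, forward
Step 1:
                   B          G          E
  init         6.403    0.09191    0.04166
  Δ         -0.05461   -0.08191    0.05461
  eq           6.348   0.009999    0.09627
  solve Keq expr → x = 0.0273; check Q = 230
Then add 1.516 M of B.
Step 2:
                   B          G          E
  init         7.864   0.009999    0.09627
  Δ       -8.5238e-04  -0.001279 8.5238e-04
  eq           7.864   0.008721    0.09712
  solve Keq expr → x = 4.2619e-04; check Q = 230
Then change container volume by factor 2 (V_new/V_old).
Step 3:
                   B          G          E
  init         3.932    0.00436    0.04856
  Δ         0.002688   0.004032  -0.002688
  eq           3.934   0.008392    0.04587
  solve Keq expr → x = -0.001344; check Q = 230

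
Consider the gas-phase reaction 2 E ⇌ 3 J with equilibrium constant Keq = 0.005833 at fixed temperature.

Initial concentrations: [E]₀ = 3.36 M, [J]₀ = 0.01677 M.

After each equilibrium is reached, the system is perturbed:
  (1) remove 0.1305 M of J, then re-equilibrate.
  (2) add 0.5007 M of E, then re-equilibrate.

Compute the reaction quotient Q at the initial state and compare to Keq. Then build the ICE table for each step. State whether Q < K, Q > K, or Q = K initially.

Q₀ = 4.1775e-07; Q < K (proceeds forward)

Q₀ = 4.1775e-07 vs Keq = 0.005833 ⇒ Q<K, forward
Step 1:
                  E         J
  Initial      3.36   0.01677
  Change    -0.2448    0.3672
  Equil       3.115     0.384
  solve Keq expr → x = 0.1224; check Q = 0.005833
Then remove 0.1305 M of J.
Step 2:
                  E         J
  Initial     3.115    0.2535
  Change   -0.08246    0.1237
  Equil       3.033    0.3772
  solve Keq expr → x = 0.04123; check Q = 0.005833
Then add 0.5007 M of E.
Step 3:
                  E         J
  Initial     3.533    0.3772
  Change   -0.02562   0.03843
  Equil       3.508    0.4156
  solve Keq expr → x = 0.01281; check Q = 0.005833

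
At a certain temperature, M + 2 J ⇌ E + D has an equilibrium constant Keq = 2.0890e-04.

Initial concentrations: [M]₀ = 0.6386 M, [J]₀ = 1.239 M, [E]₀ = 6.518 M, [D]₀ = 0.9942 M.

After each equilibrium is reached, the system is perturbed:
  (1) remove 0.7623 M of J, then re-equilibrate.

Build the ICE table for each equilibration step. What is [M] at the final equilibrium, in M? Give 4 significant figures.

Q₀ = 6.61 vs Keq = 2.0890e-04 ⇒ Q>K, reverse
Step 1:
                   M          J          E          D
  I           0.6386      1.239      6.518     0.9942
  C           0.9936      1.987    -0.9936    -0.9936
  E            1.632      3.226      5.524 6.4235e-04
  solve Keq expr → x = -0.9936; check Q = 2.0890e-04
Then remove 0.7623 M of J.
Step 2:
                   M          J          E          D
  I            1.632      2.464      5.524 6.4235e-04
  C       2.6746e-04 5.3491e-04 -2.6746e-04 -2.6746e-04
  E            1.632      2.464      5.524 3.7489e-04
  solve Keq expr → x = -2.6746e-04; check Q = 2.0890e-04

[M]_eq = 1.632 M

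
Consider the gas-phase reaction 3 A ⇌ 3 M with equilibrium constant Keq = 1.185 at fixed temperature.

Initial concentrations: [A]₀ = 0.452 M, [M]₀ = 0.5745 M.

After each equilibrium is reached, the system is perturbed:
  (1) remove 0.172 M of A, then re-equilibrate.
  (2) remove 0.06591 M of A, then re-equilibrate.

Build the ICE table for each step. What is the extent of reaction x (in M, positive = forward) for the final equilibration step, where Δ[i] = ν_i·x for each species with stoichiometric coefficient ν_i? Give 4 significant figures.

x = -0.0113 M

Q₀ = 2.053 vs Keq = 1.185 ⇒ Q>K, reverse
Step 1:
                  A         M
  Initial     0.452    0.5745
  Change    0.04673  -0.04673
  Equil      0.4987    0.5278
  solve Keq expr → x = -0.01558; check Q = 1.185
Then remove 0.172 M of A.
Step 2:
                  A         M
  Initial    0.3267    0.5278
  Change    0.08843  -0.08843
  Equil      0.4152    0.4393
  solve Keq expr → x = -0.02948; check Q = 1.185
Then remove 0.06591 M of A.
Step 3:
                  A         M
  Initial    0.3493    0.4393
  Change    0.03389  -0.03389
  Equil      0.3831    0.4054
  solve Keq expr → x = -0.0113; check Q = 1.185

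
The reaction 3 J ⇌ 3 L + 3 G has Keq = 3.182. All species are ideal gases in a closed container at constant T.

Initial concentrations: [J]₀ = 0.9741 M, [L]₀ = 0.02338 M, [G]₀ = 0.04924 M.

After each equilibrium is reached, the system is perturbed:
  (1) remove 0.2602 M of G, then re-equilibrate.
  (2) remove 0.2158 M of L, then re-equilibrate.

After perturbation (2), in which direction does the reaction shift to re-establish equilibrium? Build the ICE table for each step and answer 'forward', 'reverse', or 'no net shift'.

Direction: forward

Q₀ = 1.6507e-09 vs Keq = 3.182 ⇒ Q<K, forward
Step 1:
                   J          L          G
  Initial     0.9741    0.02338    0.04924
  Change     -0.6521     0.6521     0.6521
  Equil        0.322     0.6754     0.7013
  solve Keq expr → x = 0.2174; check Q = 3.182
Then remove 0.2602 M of G.
Step 2:
                   J          L          G
  Initial      0.322     0.6754     0.4411
  Change    -0.06623    0.06623    0.06623
  Equil       0.2558     0.7417     0.5073
  solve Keq expr → x = 0.02208; check Q = 3.182
Then remove 0.2158 M of L.
Step 3:
                   J          L          G
  Initial     0.2558     0.5259     0.5073
  Change    -0.04298    0.04298    0.04298
  Equil       0.2128     0.5688     0.5503
  solve Keq expr → x = 0.01433; check Q = 3.182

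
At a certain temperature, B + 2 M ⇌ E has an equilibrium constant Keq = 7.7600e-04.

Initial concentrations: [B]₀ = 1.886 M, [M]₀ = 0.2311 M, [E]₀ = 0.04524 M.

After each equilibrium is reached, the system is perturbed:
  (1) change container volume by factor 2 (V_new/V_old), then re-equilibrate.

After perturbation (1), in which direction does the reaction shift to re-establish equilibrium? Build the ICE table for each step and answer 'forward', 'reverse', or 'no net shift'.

Q₀ = 0.4491 vs Keq = 7.7600e-04 ⇒ Q>K, reverse
Step 1:
                  B         M         E
  Initial     1.886    0.2311   0.04524
  Change    0.04509   0.09017  -0.04509
  Equil       1.931    0.3213 1.5467e-04
  solve Keq expr → x = -0.04509; check Q = 7.7600e-04
Then change container volume by factor 2 (V_new/V_old).
Step 2:
                  B         M         E
  Initial    0.9655    0.1606 7.7335e-05
  Change  5.7972e-05 1.1594e-04 -5.7972e-05
  Equil      0.9656    0.1608 1.9363e-05
  solve Keq expr → x = -5.7972e-05; check Q = 7.7600e-04

Direction: reverse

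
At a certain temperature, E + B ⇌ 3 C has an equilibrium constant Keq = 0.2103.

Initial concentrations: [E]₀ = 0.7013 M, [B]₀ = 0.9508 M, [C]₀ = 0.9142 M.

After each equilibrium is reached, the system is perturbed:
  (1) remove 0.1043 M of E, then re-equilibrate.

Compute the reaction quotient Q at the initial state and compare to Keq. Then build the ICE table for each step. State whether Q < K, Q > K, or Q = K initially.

Q₀ = 1.146; Q > K (proceeds reverse)

Q₀ = 1.146 vs Keq = 0.2103 ⇒ Q>K, reverse
Step 1:
                   E          B          C
  Initial     0.7013     0.9508     0.9142
  Change      0.1154     0.1154    -0.3463
  Equil       0.8167      1.066     0.5679
  solve Keq expr → x = -0.1154; check Q = 0.2103
Then remove 0.1043 M of E.
Step 2:
                   E          B          C
  Initial     0.7124      1.066     0.5679
  Change    0.007386   0.007386   -0.02216
  Equil       0.7198      1.074     0.5457
  solve Keq expr → x = -0.007386; check Q = 0.2103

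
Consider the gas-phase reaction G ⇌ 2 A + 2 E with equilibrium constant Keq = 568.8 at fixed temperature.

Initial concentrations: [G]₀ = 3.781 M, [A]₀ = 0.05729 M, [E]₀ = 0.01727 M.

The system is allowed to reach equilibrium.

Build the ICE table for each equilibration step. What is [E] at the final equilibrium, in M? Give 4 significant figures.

[E]_eq = 5.122 M

Q₀ = 2.5890e-07 vs Keq = 568.8 ⇒ Q<K, forward
Step 1:
                    G           A           E
  I             3.781     0.05729     0.01727
  C            -2.552       5.104       5.104
  E             1.229       5.162       5.122
  solve Keq expr → x = 2.552; check Q = 568.8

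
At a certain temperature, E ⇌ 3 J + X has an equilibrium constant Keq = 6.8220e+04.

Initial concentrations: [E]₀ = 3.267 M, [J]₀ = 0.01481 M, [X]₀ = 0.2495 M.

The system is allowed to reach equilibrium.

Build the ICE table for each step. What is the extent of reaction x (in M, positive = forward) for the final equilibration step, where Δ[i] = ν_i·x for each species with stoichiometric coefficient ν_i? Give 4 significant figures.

x = 3.221 M

Q₀ = 2.4808e-07 vs Keq = 6.8220e+04 ⇒ Q<K, forward
Step 1:
                  E         J         X
  I           3.267   0.01481    0.2495
  C          -3.221     9.663     3.221
  E         0.04611     9.677      3.47
  solve Keq expr → x = 3.221; check Q = 6.8220e+04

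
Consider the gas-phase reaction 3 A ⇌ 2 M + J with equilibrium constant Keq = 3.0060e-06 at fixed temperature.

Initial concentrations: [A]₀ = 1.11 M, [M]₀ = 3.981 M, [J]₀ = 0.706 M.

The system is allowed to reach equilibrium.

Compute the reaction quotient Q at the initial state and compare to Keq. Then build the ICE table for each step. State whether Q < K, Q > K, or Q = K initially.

Q₀ = 8.181; Q > K (proceeds reverse)

Q₀ = 8.181 vs Keq = 3.0060e-06 ⇒ Q>K, reverse
Step 1:
                   A          M          J
  Initial       1.11      3.981      0.706
  Change       2.118     -1.412     -0.706
  Equil        3.228      2.569 1.5319e-05
  solve Keq expr → x = -0.706; check Q = 3.0060e-06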